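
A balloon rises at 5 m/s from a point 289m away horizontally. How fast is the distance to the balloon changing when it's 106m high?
530√94757/94757 ≈ 1.722 m/s

z² = 289² + y²
z = √(289² + 106²) = √94757
dz/dt = y/z · dy/dt = 106/√94757 · 5 = 530√94757/94757 ≈ 1.722 m/s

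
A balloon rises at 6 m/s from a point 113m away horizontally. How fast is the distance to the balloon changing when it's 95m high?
285√21794/10897 ≈ 3.861 m/s

z² = 113² + y²
z = √(113² + 95²) = √21794
dz/dt = y/z · dy/dt = 95/√21794 · 6 = 285√21794/10897 ≈ 3.861 m/s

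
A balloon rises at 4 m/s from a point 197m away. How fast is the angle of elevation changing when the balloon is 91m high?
0.016734 rad/s

tan(θ) = y/197
sec²(θ) · dθ/dt = (1/197) · dy/dt
dθ/dt = cos²(θ)/197 · 4 = 197/(197² + 91²) · 4
dθ/dt = 0.016734 rad/s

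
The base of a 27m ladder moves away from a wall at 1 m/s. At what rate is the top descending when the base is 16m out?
16√473/473 ≈ 0.7357 m/s

x² + y² = 27²
2x·dx/dt + 2y·dy/dt = 0
dy/dt = -x/y · dx/dt = -16/√473 · 1 = -16√473/473 m/s
The top is descending at 16√473/473 ≈ 0.7357 m/s.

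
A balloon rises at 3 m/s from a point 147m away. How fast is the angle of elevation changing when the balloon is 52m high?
0.018138 rad/s

tan(θ) = y/147
sec²(θ) · dθ/dt = (1/147) · dy/dt
dθ/dt = cos²(θ)/147 · 3 = 147/(147² + 52²) · 3
dθ/dt = 0.018138 rad/s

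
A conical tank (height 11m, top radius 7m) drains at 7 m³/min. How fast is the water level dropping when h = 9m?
121/(567π) ≈ 0.06793 m/min

r/h = 7/11, so r = (7/11)h
V = (1/3)πr²h = (1/3)π((7/11)h)²h = (49/363)πh³
dV/dh = (49/121)πh²
dh/dt = (dV/dt)/(dV/dh) = -7/((49/121)π·9²) = -121/(567π) m/min
The level is dropping at 121/(567π) ≈ 0.06793 m/min.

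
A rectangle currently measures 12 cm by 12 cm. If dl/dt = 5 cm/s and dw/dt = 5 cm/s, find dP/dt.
20 cm/s

P = 2(l + w)
dP/dt = 2(dl/dt + dw/dt) = 2(5 + 5) = 20 cm/s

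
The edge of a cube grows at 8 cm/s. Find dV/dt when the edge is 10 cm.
2400 cm³/s

V = s³
dV/dt = 3s² · ds/dt = 3·10²·8 = 2400 cm³/s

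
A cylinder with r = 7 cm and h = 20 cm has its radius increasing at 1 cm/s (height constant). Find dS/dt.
68π cm²/s

S = 2πrh + 2πr² (lateral + bases)
dS/dt = (2πh + 4πr)·dr/dt = (2π·20 + 4π·7)·1
= 68π cm²/s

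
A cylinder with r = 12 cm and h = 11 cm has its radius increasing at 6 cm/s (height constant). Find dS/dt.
420π cm²/s

S = 2πrh + 2πr² (lateral + bases)
dS/dt = (2πh + 4πr)·dr/dt = (2π·11 + 4π·12)·6
= 420π cm²/s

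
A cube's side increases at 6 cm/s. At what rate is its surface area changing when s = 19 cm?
1368 cm²/s

A = 6s²
dA/dt = 12s · ds/dt = 12·19·6 = 1368 cm²/s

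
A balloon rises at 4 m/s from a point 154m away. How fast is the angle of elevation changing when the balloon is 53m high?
0.023223 rad/s

tan(θ) = y/154
sec²(θ) · dθ/dt = (1/154) · dy/dt
dθ/dt = cos²(θ)/154 · 4 = 154/(154² + 53²) · 4
dθ/dt = 0.023223 rad/s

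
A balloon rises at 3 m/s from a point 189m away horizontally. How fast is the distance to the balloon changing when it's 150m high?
150√6469/6469 ≈ 1.865 m/s

z² = 189² + y²
z = √(189² + 150²) = 3√6469
dz/dt = y/z · dy/dt = 150/(3√6469) · 3 = 150√6469/6469 ≈ 1.865 m/s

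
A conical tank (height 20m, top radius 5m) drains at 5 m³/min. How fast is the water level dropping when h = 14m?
20/(49π) ≈ 0.1299 m/min

r/h = 5/20, so r = (1/4)h
V = (1/3)πr²h = (1/3)π((1/4)h)²h = (1/48)πh³
dV/dh = (1/16)πh²
dh/dt = (dV/dt)/(dV/dh) = -5/((1/16)π·14²) = -20/(49π) m/min
The level is dropping at 20/(49π) ≈ 0.1299 m/min.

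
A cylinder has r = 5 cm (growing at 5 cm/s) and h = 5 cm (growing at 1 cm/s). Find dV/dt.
275π cm³/s

V = πr²h
dV/dt = 2πrh·dr/dt + πr²·dh/dt
= 2π(5)(5)(5) + π(5)²(1)
= 275π cm³/s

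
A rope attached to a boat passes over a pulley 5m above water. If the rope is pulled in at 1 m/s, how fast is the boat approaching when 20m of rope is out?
4√15/15 ≈ 1.033 m/s

rope² = x² + 5²
x = √(20² - 5²) = 5√15
dx/dt = (rope/x) · d(rope)/dt = (20/(5√15)) · (-1) = -4√15/15 m/s
The boat approaches at 4√15/15 ≈ 1.033 m/s.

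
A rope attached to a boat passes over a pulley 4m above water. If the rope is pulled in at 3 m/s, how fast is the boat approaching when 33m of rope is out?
99√1073/1073 ≈ 3.022 m/s

rope² = x² + 4²
x = √(33² - 4²) = √1073
dx/dt = (rope/x) · d(rope)/dt = (33/√1073) · (-3) = -99√1073/1073 m/s
The boat approaches at 99√1073/1073 ≈ 3.022 m/s.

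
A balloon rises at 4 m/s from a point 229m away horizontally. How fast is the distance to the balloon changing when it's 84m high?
336√59497/59497 ≈ 1.378 m/s

z² = 229² + y²
z = √(229² + 84²) = √59497
dz/dt = y/z · dy/dt = 84/√59497 · 4 = 336√59497/59497 ≈ 1.378 m/s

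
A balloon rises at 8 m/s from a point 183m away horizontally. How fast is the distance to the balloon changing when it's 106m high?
848√1789/8945 ≈ 4.01 m/s

z² = 183² + y²
z = √(183² + 106²) = 5√1789
dz/dt = y/z · dy/dt = 106/(5√1789) · 8 = 848√1789/8945 ≈ 4.01 m/s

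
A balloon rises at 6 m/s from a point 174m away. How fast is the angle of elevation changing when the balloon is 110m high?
0.024637 rad/s

tan(θ) = y/174
sec²(θ) · dθ/dt = (1/174) · dy/dt
dθ/dt = cos²(θ)/174 · 6 = 174/(174² + 110²) · 6
dθ/dt = 0.024637 rad/s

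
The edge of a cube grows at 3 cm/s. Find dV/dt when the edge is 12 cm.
1296 cm³/s

V = s³
dV/dt = 3s² · ds/dt = 3·12²·3 = 1296 cm³/s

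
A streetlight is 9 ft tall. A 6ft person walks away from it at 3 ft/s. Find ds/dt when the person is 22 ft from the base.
6 ft/s

By similar triangles: 9/(x+s) = 6/s
Solving: s = 6x/3
ds/dt = 6/3 · dx/dt = 2 · 3 = 6 ft/s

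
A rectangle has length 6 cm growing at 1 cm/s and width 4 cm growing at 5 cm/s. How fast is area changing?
34 cm²/s

A = lw
dA/dt = w·dl/dt + l·dw/dt = 4·1 + 6·5 = 34 cm²/s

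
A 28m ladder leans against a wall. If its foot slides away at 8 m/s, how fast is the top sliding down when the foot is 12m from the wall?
6√10/5 ≈ 3.795 m/s

x² + y² = 28²
2x·dx/dt + 2y·dy/dt = 0
dy/dt = -x/y · dx/dt = -12/(8√10) · 8 = -6√10/5 m/s
The top is descending at 6√10/5 ≈ 3.795 m/s.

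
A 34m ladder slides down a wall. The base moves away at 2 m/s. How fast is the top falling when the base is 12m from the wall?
12√253/253 ≈ 0.7544 m/s

x² + y² = 34²
2x·dx/dt + 2y·dy/dt = 0
dy/dt = -x/y · dx/dt = -12/(2√253) · 2 = -12√253/253 m/s
The top is descending at 12√253/253 ≈ 0.7544 m/s.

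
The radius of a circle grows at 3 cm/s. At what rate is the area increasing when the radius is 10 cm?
60π cm²/s

A = πr²
dA/dt = 2πr · dr/dt = 2π(10)(3) = 60π cm²/s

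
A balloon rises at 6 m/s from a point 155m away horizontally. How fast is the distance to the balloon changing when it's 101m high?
303√34226/17113 ≈ 3.276 m/s

z² = 155² + y²
z = √(155² + 101²) = √34226
dz/dt = y/z · dy/dt = 101/√34226 · 6 = 303√34226/17113 ≈ 3.276 m/s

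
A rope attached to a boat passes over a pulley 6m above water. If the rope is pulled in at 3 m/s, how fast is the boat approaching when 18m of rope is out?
9√2/4 ≈ 3.182 m/s

rope² = x² + 6²
x = √(18² - 6²) = 12√2
dx/dt = (rope/x) · d(rope)/dt = (18/(12√2)) · (-3) = -9√2/4 m/s
The boat approaches at 9√2/4 ≈ 3.182 m/s.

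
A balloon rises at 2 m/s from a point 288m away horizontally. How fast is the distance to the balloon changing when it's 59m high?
118√3457/17285 ≈ 0.4014 m/s

z² = 288² + y²
z = √(288² + 59²) = 5√3457
dz/dt = y/z · dy/dt = 59/(5√3457) · 2 = 118√3457/17285 ≈ 0.4014 m/s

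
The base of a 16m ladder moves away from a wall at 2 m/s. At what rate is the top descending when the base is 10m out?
10√39/39 ≈ 1.601 m/s

x² + y² = 16²
2x·dx/dt + 2y·dy/dt = 0
dy/dt = -x/y · dx/dt = -10/(2√39) · 2 = -10√39/39 m/s
The top is descending at 10√39/39 ≈ 1.601 m/s.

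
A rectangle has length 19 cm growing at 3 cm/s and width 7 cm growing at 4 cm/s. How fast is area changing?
97 cm²/s

A = lw
dA/dt = w·dl/dt + l·dw/dt = 7·3 + 19·4 = 97 cm²/s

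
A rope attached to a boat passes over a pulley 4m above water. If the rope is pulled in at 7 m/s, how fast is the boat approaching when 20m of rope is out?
35√6/12 ≈ 7.144 m/s

rope² = x² + 4²
x = √(20² - 4²) = 8√6
dx/dt = (rope/x) · d(rope)/dt = (20/(8√6)) · (-7) = -35√6/12 m/s
The boat approaches at 35√6/12 ≈ 7.144 m/s.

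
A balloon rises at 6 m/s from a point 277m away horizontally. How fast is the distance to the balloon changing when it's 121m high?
363√91370/45685 ≈ 2.402 m/s

z² = 277² + y²
z = √(277² + 121²) = √91370
dz/dt = y/z · dy/dt = 121/√91370 · 6 = 363√91370/45685 ≈ 2.402 m/s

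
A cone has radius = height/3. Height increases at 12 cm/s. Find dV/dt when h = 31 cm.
3844π/3 cm³/s

V = (1/3)π(h/3)²h = πh³/27
dV/dt = πh²/9 · 12
At h = 31: dV/dt = 3844π/3 cm³/s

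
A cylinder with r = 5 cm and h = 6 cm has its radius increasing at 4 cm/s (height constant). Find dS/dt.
128π cm²/s

S = 2πrh + 2πr² (lateral + bases)
dS/dt = (2πh + 4πr)·dr/dt = (2π·6 + 4π·5)·4
= 128π cm²/s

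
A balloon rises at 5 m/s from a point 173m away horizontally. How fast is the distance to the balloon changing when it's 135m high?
675√48154/48154 ≈ 3.076 m/s

z² = 173² + y²
z = √(173² + 135²) = √48154
dz/dt = y/z · dy/dt = 135/√48154 · 5 = 675√48154/48154 ≈ 3.076 m/s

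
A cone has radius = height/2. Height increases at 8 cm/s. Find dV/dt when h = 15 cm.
450π cm³/s

V = (1/3)π(h/2)²h = πh³/12
dV/dt = πh²/4 · 8
At h = 15: dV/dt = 450π cm³/s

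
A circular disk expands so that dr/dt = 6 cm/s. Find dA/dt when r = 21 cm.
252π cm²/s

A = πr²
dA/dt = 2πr · dr/dt = 2π(21)(6) = 252π cm²/s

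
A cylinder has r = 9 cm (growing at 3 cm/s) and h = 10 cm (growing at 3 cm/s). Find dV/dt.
783π cm³/s

V = πr²h
dV/dt = 2πrh·dr/dt + πr²·dh/dt
= 2π(9)(10)(3) + π(9)²(3)
= 783π cm³/s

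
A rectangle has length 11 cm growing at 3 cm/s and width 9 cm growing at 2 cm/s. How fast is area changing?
49 cm²/s

A = lw
dA/dt = w·dl/dt + l·dw/dt = 9·3 + 11·2 = 49 cm²/s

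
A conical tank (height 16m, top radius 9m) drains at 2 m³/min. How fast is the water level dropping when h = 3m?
512/(729π) ≈ 0.2236 m/min

r/h = 9/16, so r = (9/16)h
V = (1/3)πr²h = (1/3)π((9/16)h)²h = (27/256)πh³
dV/dh = (81/256)πh²
dh/dt = (dV/dt)/(dV/dh) = -2/((81/256)π·3²) = -512/(729π) m/min
The level is dropping at 512/(729π) ≈ 0.2236 m/min.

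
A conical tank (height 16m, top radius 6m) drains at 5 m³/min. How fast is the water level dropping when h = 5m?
64/(45π) ≈ 0.4527 m/min

r/h = 6/16, so r = (3/8)h
V = (1/3)πr²h = (1/3)π((3/8)h)²h = (3/64)πh³
dV/dh = (9/64)πh²
dh/dt = (dV/dt)/(dV/dh) = -5/((9/64)π·5²) = -64/(45π) m/min
The level is dropping at 64/(45π) ≈ 0.4527 m/min.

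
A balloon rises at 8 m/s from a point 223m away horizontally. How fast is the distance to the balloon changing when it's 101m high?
404√59930/29965 ≈ 3.301 m/s

z² = 223² + y²
z = √(223² + 101²) = √59930
dz/dt = y/z · dy/dt = 101/√59930 · 8 = 404√59930/29965 ≈ 3.301 m/s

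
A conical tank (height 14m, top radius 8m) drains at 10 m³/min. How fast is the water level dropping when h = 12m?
245/(1152π) ≈ 0.0677 m/min

r/h = 8/14, so r = (4/7)h
V = (1/3)πr²h = (1/3)π((4/7)h)²h = (16/147)πh³
dV/dh = (16/49)πh²
dh/dt = (dV/dt)/(dV/dh) = -10/((16/49)π·12²) = -245/(1152π) m/min
The level is dropping at 245/(1152π) ≈ 0.0677 m/min.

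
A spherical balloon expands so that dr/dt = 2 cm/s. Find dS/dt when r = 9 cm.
144π cm²/s

S = 4πr²
dS/dt = dS/dr · dr/dt = 8πr · 2
At r = 9: dS/dt = 144π cm²/s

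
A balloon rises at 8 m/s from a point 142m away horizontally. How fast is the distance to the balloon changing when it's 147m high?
1176√41773/41773 ≈ 5.754 m/s

z² = 142² + y²
z = √(142² + 147²) = √41773
dz/dt = y/z · dy/dt = 147/√41773 · 8 = 1176√41773/41773 ≈ 5.754 m/s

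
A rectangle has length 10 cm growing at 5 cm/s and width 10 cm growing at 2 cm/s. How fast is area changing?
70 cm²/s

A = lw
dA/dt = w·dl/dt + l·dw/dt = 10·5 + 10·2 = 70 cm²/s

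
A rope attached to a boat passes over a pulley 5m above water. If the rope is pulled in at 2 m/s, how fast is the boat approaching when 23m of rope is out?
23√14/42 ≈ 2.049 m/s

rope² = x² + 5²
x = √(23² - 5²) = 6√14
dx/dt = (rope/x) · d(rope)/dt = (23/(6√14)) · (-2) = -23√14/42 m/s
The boat approaches at 23√14/42 ≈ 2.049 m/s.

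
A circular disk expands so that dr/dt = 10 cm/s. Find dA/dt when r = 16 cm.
320π cm²/s

A = πr²
dA/dt = 2πr · dr/dt = 2π(16)(10) = 320π cm²/s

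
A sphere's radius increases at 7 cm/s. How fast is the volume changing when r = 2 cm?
112π cm³/s

V = (4/3)πr³
dV/dt = dV/dr · dr/dt = 4πr² · 7
At r = 2: dV/dt = 112π cm³/s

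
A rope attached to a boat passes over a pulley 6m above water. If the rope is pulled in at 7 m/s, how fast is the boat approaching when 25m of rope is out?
175√589/589 ≈ 7.211 m/s

rope² = x² + 6²
x = √(25² - 6²) = √589
dx/dt = (rope/x) · d(rope)/dt = (25/√589) · (-7) = -175√589/589 m/s
The boat approaches at 175√589/589 ≈ 7.211 m/s.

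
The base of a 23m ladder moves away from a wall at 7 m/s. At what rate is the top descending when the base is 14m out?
98√37/111 ≈ 5.37 m/s

x² + y² = 23²
2x·dx/dt + 2y·dy/dt = 0
dy/dt = -x/y · dx/dt = -14/(3√37) · 7 = -98√37/111 m/s
The top is descending at 98√37/111 ≈ 5.37 m/s.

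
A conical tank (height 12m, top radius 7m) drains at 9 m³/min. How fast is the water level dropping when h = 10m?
324/(1225π) ≈ 0.08419 m/min

r/h = 7/12, so r = (7/12)h
V = (1/3)πr²h = (1/3)π((7/12)h)²h = (49/432)πh³
dV/dh = (49/144)πh²
dh/dt = (dV/dt)/(dV/dh) = -9/((49/144)π·10²) = -324/(1225π) m/min
The level is dropping at 324/(1225π) ≈ 0.08419 m/min.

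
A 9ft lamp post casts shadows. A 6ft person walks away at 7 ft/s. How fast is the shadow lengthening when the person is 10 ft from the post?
14 ft/s

By similar triangles: 9/(x+s) = 6/s
Solving: s = 6x/3
ds/dt = 6/3 · dx/dt = 2 · 7 = 14 ft/s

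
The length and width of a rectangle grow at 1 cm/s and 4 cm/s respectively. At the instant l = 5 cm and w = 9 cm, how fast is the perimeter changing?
10 cm/s

P = 2(l + w)
dP/dt = 2(dl/dt + dw/dt) = 2(1 + 4) = 10 cm/s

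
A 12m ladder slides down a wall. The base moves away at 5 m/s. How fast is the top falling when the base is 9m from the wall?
15√7/7 ≈ 5.669 m/s

x² + y² = 12²
2x·dx/dt + 2y·dy/dt = 0
dy/dt = -x/y · dx/dt = -9/(3√7) · 5 = -15√7/7 m/s
The top is descending at 15√7/7 ≈ 5.669 m/s.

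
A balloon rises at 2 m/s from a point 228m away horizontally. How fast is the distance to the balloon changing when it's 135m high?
90√7801/7801 ≈ 1.019 m/s

z² = 228² + y²
z = √(228² + 135²) = 3√7801
dz/dt = y/z · dy/dt = 135/(3√7801) · 2 = 90√7801/7801 ≈ 1.019 m/s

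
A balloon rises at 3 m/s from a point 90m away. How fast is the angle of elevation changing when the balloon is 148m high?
0.008999 rad/s

tan(θ) = y/90
sec²(θ) · dθ/dt = (1/90) · dy/dt
dθ/dt = cos²(θ)/90 · 3 = 90/(90² + 148²) · 3
dθ/dt = 0.008999 rad/s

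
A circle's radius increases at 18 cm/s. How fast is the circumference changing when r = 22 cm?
36π cm/s

C = 2πr
dC/dt = 2π · dr/dt = 2π · 18 = 36π cm/s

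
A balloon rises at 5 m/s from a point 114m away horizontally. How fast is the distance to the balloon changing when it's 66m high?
55√482/482 ≈ 2.505 m/s

z² = 114² + y²
z = √(114² + 66²) = 6√482
dz/dt = y/z · dy/dt = 66/(6√482) · 5 = 55√482/482 ≈ 2.505 m/s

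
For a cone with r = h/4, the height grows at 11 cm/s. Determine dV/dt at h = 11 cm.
1331π/16 cm³/s

V = (1/3)π(h/4)²h = πh³/48
dV/dt = πh²/16 · 11
At h = 11: dV/dt = 1331π/16 cm³/s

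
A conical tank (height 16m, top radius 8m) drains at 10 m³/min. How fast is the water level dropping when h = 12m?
5/(18π) ≈ 0.08842 m/min

r/h = 8/16, so r = (1/2)h
V = (1/3)πr²h = (1/3)π((1/2)h)²h = (1/12)πh³
dV/dh = (1/4)πh²
dh/dt = (dV/dt)/(dV/dh) = -10/((1/4)π·12²) = -5/(18π) m/min
The level is dropping at 5/(18π) ≈ 0.08842 m/min.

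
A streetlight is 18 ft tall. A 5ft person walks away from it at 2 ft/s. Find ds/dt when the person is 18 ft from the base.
10/13 ft/s

By similar triangles: 18/(x+s) = 5/s
Solving: s = 5x/13
ds/dt = 5/13 · dx/dt = 5/13 · 2 = 10/13 ft/s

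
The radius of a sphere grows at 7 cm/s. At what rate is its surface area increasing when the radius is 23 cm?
1288π cm²/s

S = 4πr²
dS/dt = dS/dr · dr/dt = 8πr · 7
At r = 23: dS/dt = 1288π cm²/s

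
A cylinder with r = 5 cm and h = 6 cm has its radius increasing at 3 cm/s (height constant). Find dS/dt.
96π cm²/s

S = 2πrh + 2πr² (lateral + bases)
dS/dt = (2πh + 4πr)·dr/dt = (2π·6 + 4π·5)·3
= 96π cm²/s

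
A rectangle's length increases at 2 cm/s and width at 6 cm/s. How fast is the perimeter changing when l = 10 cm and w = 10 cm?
16 cm/s

P = 2(l + w)
dP/dt = 2(dl/dt + dw/dt) = 2(2 + 6) = 16 cm/s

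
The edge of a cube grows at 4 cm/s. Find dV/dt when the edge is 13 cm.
2028 cm³/s

V = s³
dV/dt = 3s² · ds/dt = 3·13²·4 = 2028 cm³/s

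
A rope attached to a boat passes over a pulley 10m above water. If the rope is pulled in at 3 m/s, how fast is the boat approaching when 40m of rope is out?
4√15/5 ≈ 3.098 m/s

rope² = x² + 10²
x = √(40² - 10²) = 10√15
dx/dt = (rope/x) · d(rope)/dt = (40/(10√15)) · (-3) = -4√15/5 m/s
The boat approaches at 4√15/5 ≈ 3.098 m/s.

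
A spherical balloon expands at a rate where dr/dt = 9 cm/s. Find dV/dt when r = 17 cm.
10404π cm³/s

V = (4/3)πr³
dV/dt = dV/dr · dr/dt = 4πr² · 9
At r = 17: dV/dt = 10404π cm³/s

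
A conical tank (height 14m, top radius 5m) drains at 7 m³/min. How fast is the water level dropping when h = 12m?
343/(900π) ≈ 0.1213 m/min

r/h = 5/14, so r = (5/14)h
V = (1/3)πr²h = (1/3)π((5/14)h)²h = (25/588)πh³
dV/dh = (25/196)πh²
dh/dt = (dV/dt)/(dV/dh) = -7/((25/196)π·12²) = -343/(900π) m/min
The level is dropping at 343/(900π) ≈ 0.1213 m/min.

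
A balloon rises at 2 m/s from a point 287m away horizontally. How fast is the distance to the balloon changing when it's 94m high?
188√91205/91205 ≈ 0.6225 m/s

z² = 287² + y²
z = √(287² + 94²) = √91205
dz/dt = y/z · dy/dt = 94/√91205 · 2 = 188√91205/91205 ≈ 0.6225 m/s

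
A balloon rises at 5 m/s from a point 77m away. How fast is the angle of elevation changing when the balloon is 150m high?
0.013543 rad/s

tan(θ) = y/77
sec²(θ) · dθ/dt = (1/77) · dy/dt
dθ/dt = cos²(θ)/77 · 5 = 77/(77² + 150²) · 5
dθ/dt = 0.013543 rad/s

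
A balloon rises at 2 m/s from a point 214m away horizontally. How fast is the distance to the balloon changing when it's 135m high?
270√64021/64021 ≈ 1.067 m/s

z² = 214² + y²
z = √(214² + 135²) = √64021
dz/dt = y/z · dy/dt = 135/√64021 · 2 = 270√64021/64021 ≈ 1.067 m/s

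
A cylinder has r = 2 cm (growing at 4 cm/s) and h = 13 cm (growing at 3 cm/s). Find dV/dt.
220π cm³/s

V = πr²h
dV/dt = 2πrh·dr/dt + πr²·dh/dt
= 2π(2)(13)(4) + π(2)²(3)
= 220π cm³/s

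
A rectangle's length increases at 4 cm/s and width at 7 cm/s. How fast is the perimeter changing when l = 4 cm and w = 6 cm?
22 cm/s

P = 2(l + w)
dP/dt = 2(dl/dt + dw/dt) = 2(4 + 7) = 22 cm/s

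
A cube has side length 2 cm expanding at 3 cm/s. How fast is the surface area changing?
72 cm²/s

A = 6s²
dA/dt = 12s · ds/dt = 12·2·3 = 72 cm²/s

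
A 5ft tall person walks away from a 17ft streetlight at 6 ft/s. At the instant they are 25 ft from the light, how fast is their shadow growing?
5/2 ft/s

By similar triangles: 17/(x+s) = 5/s
Solving: s = 5x/12
ds/dt = 5/12 · dx/dt = 5/12 · 6 = 5/2 ft/s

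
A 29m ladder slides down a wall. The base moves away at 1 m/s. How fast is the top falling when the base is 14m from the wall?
14√645/645 ≈ 0.5512 m/s

x² + y² = 29²
2x·dx/dt + 2y·dy/dt = 0
dy/dt = -x/y · dx/dt = -14/√645 · 1 = -14√645/645 m/s
The top is descending at 14√645/645 ≈ 0.5512 m/s.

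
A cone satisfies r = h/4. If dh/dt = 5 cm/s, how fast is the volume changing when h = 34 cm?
1445π/4 cm³/s

V = (1/3)π(h/4)²h = πh³/48
dV/dt = πh²/16 · 5
At h = 34: dV/dt = 1445π/4 cm³/s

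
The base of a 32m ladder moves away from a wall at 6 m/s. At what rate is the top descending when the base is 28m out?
14√15/5 ≈ 10.84 m/s

x² + y² = 32²
2x·dx/dt + 2y·dy/dt = 0
dy/dt = -x/y · dx/dt = -28/(4√15) · 6 = -14√15/5 m/s
The top is descending at 14√15/5 ≈ 10.84 m/s.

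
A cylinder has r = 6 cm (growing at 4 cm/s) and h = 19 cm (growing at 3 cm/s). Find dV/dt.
1020π cm³/s

V = πr²h
dV/dt = 2πrh·dr/dt + πr²·dh/dt
= 2π(6)(19)(4) + π(6)²(3)
= 1020π cm³/s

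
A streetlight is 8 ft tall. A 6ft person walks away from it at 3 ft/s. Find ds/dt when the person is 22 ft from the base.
9 ft/s

By similar triangles: 8/(x+s) = 6/s
Solving: s = 6x/2
ds/dt = 6/2 · dx/dt = 3 · 3 = 9 ft/s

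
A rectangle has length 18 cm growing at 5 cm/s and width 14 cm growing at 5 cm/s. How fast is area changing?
160 cm²/s

A = lw
dA/dt = w·dl/dt + l·dw/dt = 14·5 + 18·5 = 160 cm²/s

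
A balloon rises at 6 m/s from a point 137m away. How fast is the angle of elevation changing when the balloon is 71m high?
0.034523 rad/s

tan(θ) = y/137
sec²(θ) · dθ/dt = (1/137) · dy/dt
dθ/dt = cos²(θ)/137 · 6 = 137/(137² + 71²) · 6
dθ/dt = 0.034523 rad/s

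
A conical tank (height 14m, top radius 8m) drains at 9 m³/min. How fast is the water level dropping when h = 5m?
441/(400π) ≈ 0.3509 m/min

r/h = 8/14, so r = (4/7)h
V = (1/3)πr²h = (1/3)π((4/7)h)²h = (16/147)πh³
dV/dh = (16/49)πh²
dh/dt = (dV/dt)/(dV/dh) = -9/((16/49)π·5²) = -441/(400π) m/min
The level is dropping at 441/(400π) ≈ 0.3509 m/min.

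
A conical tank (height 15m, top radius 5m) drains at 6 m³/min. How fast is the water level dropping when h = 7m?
54/(49π) ≈ 0.3508 m/min

r/h = 5/15, so r = (1/3)h
V = (1/3)πr²h = (1/3)π((1/3)h)²h = (1/27)πh³
dV/dh = (1/9)πh²
dh/dt = (dV/dt)/(dV/dh) = -6/((1/9)π·7²) = -54/(49π) m/min
The level is dropping at 54/(49π) ≈ 0.3508 m/min.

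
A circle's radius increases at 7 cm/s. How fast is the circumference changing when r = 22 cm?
14π cm/s

C = 2πr
dC/dt = 2π · dr/dt = 2π · 7 = 14π cm/s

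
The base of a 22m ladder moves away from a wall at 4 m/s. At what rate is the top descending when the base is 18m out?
9√10/5 ≈ 5.692 m/s

x² + y² = 22²
2x·dx/dt + 2y·dy/dt = 0
dy/dt = -x/y · dx/dt = -18/(4√10) · 4 = -9√10/5 m/s
The top is descending at 9√10/5 ≈ 5.692 m/s.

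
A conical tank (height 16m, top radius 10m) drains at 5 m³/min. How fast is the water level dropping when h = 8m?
1/(5π) ≈ 0.06366 m/min

r/h = 10/16, so r = (5/8)h
V = (1/3)πr²h = (1/3)π((5/8)h)²h = (25/192)πh³
dV/dh = (25/64)πh²
dh/dt = (dV/dt)/(dV/dh) = -5/((25/64)π·8²) = -1/(5π) m/min
The level is dropping at 1/(5π) ≈ 0.06366 m/min.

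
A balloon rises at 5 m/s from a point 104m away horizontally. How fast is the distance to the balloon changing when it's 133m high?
133√28505/5701 ≈ 3.939 m/s

z² = 104² + y²
z = √(104² + 133²) = √28505
dz/dt = y/z · dy/dt = 133/√28505 · 5 = 133√28505/5701 ≈ 3.939 m/s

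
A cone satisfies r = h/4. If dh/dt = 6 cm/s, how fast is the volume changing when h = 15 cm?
675π/8 cm³/s

V = (1/3)π(h/4)²h = πh³/48
dV/dt = πh²/16 · 6
At h = 15: dV/dt = 675π/8 cm³/s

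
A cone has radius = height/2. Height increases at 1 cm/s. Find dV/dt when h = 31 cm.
961π/4 cm³/s

V = (1/3)π(h/2)²h = πh³/12
dV/dt = πh²/4 · 1
At h = 31: dV/dt = 961π/4 cm³/s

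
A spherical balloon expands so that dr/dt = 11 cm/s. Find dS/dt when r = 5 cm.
440π cm²/s

S = 4πr²
dS/dt = dS/dr · dr/dt = 8πr · 11
At r = 5: dS/dt = 440π cm²/s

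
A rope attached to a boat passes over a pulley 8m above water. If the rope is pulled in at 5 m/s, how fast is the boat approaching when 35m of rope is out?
175√129/387 ≈ 5.136 m/s

rope² = x² + 8²
x = √(35² - 8²) = 3√129
dx/dt = (rope/x) · d(rope)/dt = (35/(3√129)) · (-5) = -175√129/387 m/s
The boat approaches at 175√129/387 ≈ 5.136 m/s.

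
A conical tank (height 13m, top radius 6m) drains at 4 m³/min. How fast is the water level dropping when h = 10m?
169/(900π) ≈ 0.05977 m/min

r/h = 6/13, so r = (6/13)h
V = (1/3)πr²h = (1/3)π((6/13)h)²h = (12/169)πh³
dV/dh = (36/169)πh²
dh/dt = (dV/dt)/(dV/dh) = -4/((36/169)π·10²) = -169/(900π) m/min
The level is dropping at 169/(900π) ≈ 0.05977 m/min.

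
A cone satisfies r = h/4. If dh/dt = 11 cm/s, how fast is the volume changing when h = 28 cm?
539π cm³/s

V = (1/3)π(h/4)²h = πh³/48
dV/dt = πh²/16 · 11
At h = 28: dV/dt = 539π cm³/s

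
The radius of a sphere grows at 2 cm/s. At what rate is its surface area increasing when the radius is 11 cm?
176π cm²/s

S = 4πr²
dS/dt = dS/dr · dr/dt = 8πr · 2
At r = 11: dS/dt = 176π cm²/s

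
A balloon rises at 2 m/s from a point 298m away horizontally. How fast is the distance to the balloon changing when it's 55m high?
110√91829/91829 ≈ 0.363 m/s

z² = 298² + y²
z = √(298² + 55²) = √91829
dz/dt = y/z · dy/dt = 55/√91829 · 2 = 110√91829/91829 ≈ 0.363 m/s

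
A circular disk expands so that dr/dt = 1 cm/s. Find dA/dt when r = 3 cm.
6π cm²/s

A = πr²
dA/dt = 2πr · dr/dt = 2π(3)(1) = 6π cm²/s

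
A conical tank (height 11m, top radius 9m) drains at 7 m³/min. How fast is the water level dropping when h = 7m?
121/(567π) ≈ 0.06793 m/min

r/h = 9/11, so r = (9/11)h
V = (1/3)πr²h = (1/3)π((9/11)h)²h = (27/121)πh³
dV/dh = (81/121)πh²
dh/dt = (dV/dt)/(dV/dh) = -7/((81/121)π·7²) = -121/(567π) m/min
The level is dropping at 121/(567π) ≈ 0.06793 m/min.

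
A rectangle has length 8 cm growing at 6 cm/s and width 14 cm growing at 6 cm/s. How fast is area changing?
132 cm²/s

A = lw
dA/dt = w·dl/dt + l·dw/dt = 14·6 + 8·6 = 132 cm²/s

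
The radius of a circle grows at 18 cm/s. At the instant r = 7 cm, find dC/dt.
36π cm/s

C = 2πr
dC/dt = 2π · dr/dt = 2π · 18 = 36π cm/s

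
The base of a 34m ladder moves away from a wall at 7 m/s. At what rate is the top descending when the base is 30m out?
105/8 ≈ 13.12 m/s

x² + y² = 34²
2x·dx/dt + 2y·dy/dt = 0
dy/dt = -x/y · dx/dt = -30/16 · 7 = -105/8 m/s
The top is descending at 105/8 ≈ 13.12 m/s.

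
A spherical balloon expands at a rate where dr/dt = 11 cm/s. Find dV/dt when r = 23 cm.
23276π cm³/s

V = (4/3)πr³
dV/dt = dV/dr · dr/dt = 4πr² · 11
At r = 23: dV/dt = 23276π cm³/s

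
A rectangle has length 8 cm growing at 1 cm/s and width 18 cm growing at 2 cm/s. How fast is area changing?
34 cm²/s

A = lw
dA/dt = w·dl/dt + l·dw/dt = 18·1 + 8·2 = 34 cm²/s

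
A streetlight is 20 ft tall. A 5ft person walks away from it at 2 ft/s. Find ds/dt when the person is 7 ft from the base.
2/3 ft/s

By similar triangles: 20/(x+s) = 5/s
Solving: s = 5x/15
ds/dt = 5/15 · dx/dt = 1/3 · 2 = 2/3 ft/s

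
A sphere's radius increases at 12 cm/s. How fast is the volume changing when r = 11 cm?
5808π cm³/s

V = (4/3)πr³
dV/dt = dV/dr · dr/dt = 4πr² · 12
At r = 11: dV/dt = 5808π cm³/s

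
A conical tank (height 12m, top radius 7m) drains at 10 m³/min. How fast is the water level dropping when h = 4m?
90/(49π) ≈ 0.5847 m/min

r/h = 7/12, so r = (7/12)h
V = (1/3)πr²h = (1/3)π((7/12)h)²h = (49/432)πh³
dV/dh = (49/144)πh²
dh/dt = (dV/dt)/(dV/dh) = -10/((49/144)π·4²) = -90/(49π) m/min
The level is dropping at 90/(49π) ≈ 0.5847 m/min.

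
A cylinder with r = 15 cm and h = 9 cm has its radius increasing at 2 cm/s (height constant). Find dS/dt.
156π cm²/s

S = 2πrh + 2πr² (lateral + bases)
dS/dt = (2πh + 4πr)·dr/dt = (2π·9 + 4π·15)·2
= 156π cm²/s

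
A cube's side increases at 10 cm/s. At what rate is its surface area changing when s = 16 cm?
1920 cm²/s

A = 6s²
dA/dt = 12s · ds/dt = 12·16·10 = 1920 cm²/s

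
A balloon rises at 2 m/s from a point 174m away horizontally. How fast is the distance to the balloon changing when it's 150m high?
25√1466/733 ≈ 1.306 m/s

z² = 174² + y²
z = √(174² + 150²) = 6√1466
dz/dt = y/z · dy/dt = 150/(6√1466) · 2 = 25√1466/733 ≈ 1.306 m/s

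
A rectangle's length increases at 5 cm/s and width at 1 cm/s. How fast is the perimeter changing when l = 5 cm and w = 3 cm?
12 cm/s

P = 2(l + w)
dP/dt = 2(dl/dt + dw/dt) = 2(5 + 1) = 12 cm/s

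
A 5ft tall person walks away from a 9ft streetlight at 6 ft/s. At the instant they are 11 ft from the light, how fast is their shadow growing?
15/2 ft/s

By similar triangles: 9/(x+s) = 5/s
Solving: s = 5x/4
ds/dt = 5/4 · dx/dt = 5/4 · 6 = 15/2 ft/s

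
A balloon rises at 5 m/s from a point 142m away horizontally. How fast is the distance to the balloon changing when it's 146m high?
73√10370/2074 ≈ 3.584 m/s

z² = 142² + y²
z = √(142² + 146²) = 2√10370
dz/dt = y/z · dy/dt = 146/(2√10370) · 5 = 73√10370/2074 ≈ 3.584 m/s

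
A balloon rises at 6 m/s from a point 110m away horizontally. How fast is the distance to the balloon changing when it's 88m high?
24√41/41 ≈ 3.748 m/s

z² = 110² + y²
z = √(110² + 88²) = 22√41
dz/dt = y/z · dy/dt = 88/(22√41) · 6 = 24√41/41 ≈ 3.748 m/s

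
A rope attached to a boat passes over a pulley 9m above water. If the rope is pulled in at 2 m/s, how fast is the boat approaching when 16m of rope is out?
32√7/35 ≈ 2.419 m/s

rope² = x² + 9²
x = √(16² - 9²) = 5√7
dx/dt = (rope/x) · d(rope)/dt = (16/(5√7)) · (-2) = -32√7/35 m/s
The boat approaches at 32√7/35 ≈ 2.419 m/s.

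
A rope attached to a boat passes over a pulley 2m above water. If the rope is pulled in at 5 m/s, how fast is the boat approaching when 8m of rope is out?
4√15/3 ≈ 5.164 m/s

rope² = x² + 2²
x = √(8² - 2²) = 2√15
dx/dt = (rope/x) · d(rope)/dt = (8/(2√15)) · (-5) = -4√15/3 m/s
The boat approaches at 4√15/3 ≈ 5.164 m/s.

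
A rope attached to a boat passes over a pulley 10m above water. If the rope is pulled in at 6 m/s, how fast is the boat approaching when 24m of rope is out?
72√119/119 ≈ 6.6 m/s

rope² = x² + 10²
x = √(24² - 10²) = 2√119
dx/dt = (rope/x) · d(rope)/dt = (24/(2√119)) · (-6) = -72√119/119 m/s
The boat approaches at 72√119/119 ≈ 6.6 m/s.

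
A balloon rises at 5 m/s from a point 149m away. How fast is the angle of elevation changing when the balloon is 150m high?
0.016666 rad/s

tan(θ) = y/149
sec²(θ) · dθ/dt = (1/149) · dy/dt
dθ/dt = cos²(θ)/149 · 5 = 149/(149² + 150²) · 5
dθ/dt = 0.016666 rad/s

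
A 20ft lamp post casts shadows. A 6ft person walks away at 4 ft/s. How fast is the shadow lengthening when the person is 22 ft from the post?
12/7 ft/s

By similar triangles: 20/(x+s) = 6/s
Solving: s = 6x/14
ds/dt = 6/14 · dx/dt = 3/7 · 4 = 12/7 ft/s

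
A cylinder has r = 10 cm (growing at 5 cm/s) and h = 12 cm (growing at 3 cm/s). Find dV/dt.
1500π cm³/s

V = πr²h
dV/dt = 2πrh·dr/dt + πr²·dh/dt
= 2π(10)(12)(5) + π(10)²(3)
= 1500π cm³/s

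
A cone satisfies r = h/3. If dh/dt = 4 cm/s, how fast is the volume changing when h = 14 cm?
784π/9 cm³/s

V = (1/3)π(h/3)²h = πh³/27
dV/dt = πh²/9 · 4
At h = 14: dV/dt = 784π/9 cm³/s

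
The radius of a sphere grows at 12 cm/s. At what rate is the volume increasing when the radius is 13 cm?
8112π cm³/s

V = (4/3)πr³
dV/dt = dV/dr · dr/dt = 4πr² · 12
At r = 13: dV/dt = 8112π cm³/s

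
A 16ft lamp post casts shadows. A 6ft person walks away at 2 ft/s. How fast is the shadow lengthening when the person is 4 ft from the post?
6/5 ft/s

By similar triangles: 16/(x+s) = 6/s
Solving: s = 6x/10
ds/dt = 6/10 · dx/dt = 3/5 · 2 = 6/5 ft/s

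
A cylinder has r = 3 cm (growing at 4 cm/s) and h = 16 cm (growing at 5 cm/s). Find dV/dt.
429π cm³/s

V = πr²h
dV/dt = 2πrh·dr/dt + πr²·dh/dt
= 2π(3)(16)(4) + π(3)²(5)
= 429π cm³/s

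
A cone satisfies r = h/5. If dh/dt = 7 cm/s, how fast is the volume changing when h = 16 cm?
1792π/25 cm³/s

V = (1/3)π(h/5)²h = πh³/75
dV/dt = πh²/25 · 7
At h = 16: dV/dt = 1792π/25 cm³/s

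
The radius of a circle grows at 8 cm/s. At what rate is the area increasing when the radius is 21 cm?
336π cm²/s

A = πr²
dA/dt = 2πr · dr/dt = 2π(21)(8) = 336π cm²/s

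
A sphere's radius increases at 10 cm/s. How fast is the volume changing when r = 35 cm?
49000π cm³/s

V = (4/3)πr³
dV/dt = dV/dr · dr/dt = 4πr² · 10
At r = 35: dV/dt = 49000π cm³/s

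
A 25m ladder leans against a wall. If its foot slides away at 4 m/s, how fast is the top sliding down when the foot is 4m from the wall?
16√609/609 ≈ 0.6484 m/s

x² + y² = 25²
2x·dx/dt + 2y·dy/dt = 0
dy/dt = -x/y · dx/dt = -4/√609 · 4 = -16√609/609 m/s
The top is descending at 16√609/609 ≈ 0.6484 m/s.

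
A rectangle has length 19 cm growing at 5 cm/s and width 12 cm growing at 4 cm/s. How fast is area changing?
136 cm²/s

A = lw
dA/dt = w·dl/dt + l·dw/dt = 12·5 + 19·4 = 136 cm²/s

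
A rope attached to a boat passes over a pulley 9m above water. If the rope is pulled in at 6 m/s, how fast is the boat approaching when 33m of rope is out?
33√7/14 ≈ 6.236 m/s

rope² = x² + 9²
x = √(33² - 9²) = 12√7
dx/dt = (rope/x) · d(rope)/dt = (33/(12√7)) · (-6) = -33√7/14 m/s
The boat approaches at 33√7/14 ≈ 6.236 m/s.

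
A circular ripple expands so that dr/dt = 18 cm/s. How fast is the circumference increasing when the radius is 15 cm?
36π cm/s

C = 2πr
dC/dt = 2π · dr/dt = 2π · 18 = 36π cm/s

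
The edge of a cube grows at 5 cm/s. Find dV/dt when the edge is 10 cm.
1500 cm³/s

V = s³
dV/dt = 3s² · ds/dt = 3·10²·5 = 1500 cm³/s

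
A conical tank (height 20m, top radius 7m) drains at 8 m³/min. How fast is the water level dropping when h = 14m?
800/(2401π) ≈ 0.1061 m/min

r/h = 7/20, so r = (7/20)h
V = (1/3)πr²h = (1/3)π((7/20)h)²h = (49/1200)πh³
dV/dh = (49/400)πh²
dh/dt = (dV/dt)/(dV/dh) = -8/((49/400)π·14²) = -800/(2401π) m/min
The level is dropping at 800/(2401π) ≈ 0.1061 m/min.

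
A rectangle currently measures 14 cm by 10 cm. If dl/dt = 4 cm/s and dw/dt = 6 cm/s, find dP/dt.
20 cm/s

P = 2(l + w)
dP/dt = 2(dl/dt + dw/dt) = 2(4 + 6) = 20 cm/s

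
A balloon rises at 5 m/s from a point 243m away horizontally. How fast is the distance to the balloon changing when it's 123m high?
205√8242/8242 ≈ 2.258 m/s

z² = 243² + y²
z = √(243² + 123²) = 3√8242
dz/dt = y/z · dy/dt = 123/(3√8242) · 5 = 205√8242/8242 ≈ 2.258 m/s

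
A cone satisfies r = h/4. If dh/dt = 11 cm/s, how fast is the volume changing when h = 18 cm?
891π/4 cm³/s

V = (1/3)π(h/4)²h = πh³/48
dV/dt = πh²/16 · 11
At h = 18: dV/dt = 891π/4 cm³/s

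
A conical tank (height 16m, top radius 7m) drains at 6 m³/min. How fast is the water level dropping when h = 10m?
384/(1225π) ≈ 0.09978 m/min

r/h = 7/16, so r = (7/16)h
V = (1/3)πr²h = (1/3)π((7/16)h)²h = (49/768)πh³
dV/dh = (49/256)πh²
dh/dt = (dV/dt)/(dV/dh) = -6/((49/256)π·10²) = -384/(1225π) m/min
The level is dropping at 384/(1225π) ≈ 0.09978 m/min.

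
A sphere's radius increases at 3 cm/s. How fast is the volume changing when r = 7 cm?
588π cm³/s

V = (4/3)πr³
dV/dt = dV/dr · dr/dt = 4πr² · 3
At r = 7: dV/dt = 588π cm³/s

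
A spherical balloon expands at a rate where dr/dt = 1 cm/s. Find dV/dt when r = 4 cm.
64π cm³/s

V = (4/3)πr³
dV/dt = dV/dr · dr/dt = 4πr² · 1
At r = 4: dV/dt = 64π cm³/s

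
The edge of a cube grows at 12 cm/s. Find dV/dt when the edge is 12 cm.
5184 cm³/s

V = s³
dV/dt = 3s² · ds/dt = 3·12²·12 = 5184 cm³/s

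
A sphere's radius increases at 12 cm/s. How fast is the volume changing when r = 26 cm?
32448π cm³/s

V = (4/3)πr³
dV/dt = dV/dr · dr/dt = 4πr² · 12
At r = 26: dV/dt = 32448π cm³/s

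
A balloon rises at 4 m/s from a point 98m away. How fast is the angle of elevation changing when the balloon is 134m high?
0.014224 rad/s

tan(θ) = y/98
sec²(θ) · dθ/dt = (1/98) · dy/dt
dθ/dt = cos²(θ)/98 · 4 = 98/(98² + 134²) · 4
dθ/dt = 0.014224 rad/s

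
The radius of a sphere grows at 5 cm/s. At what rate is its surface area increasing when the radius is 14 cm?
560π cm²/s

S = 4πr²
dS/dt = dS/dr · dr/dt = 8πr · 5
At r = 14: dS/dt = 560π cm²/s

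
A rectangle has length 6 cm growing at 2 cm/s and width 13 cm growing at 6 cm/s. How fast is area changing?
62 cm²/s

A = lw
dA/dt = w·dl/dt + l·dw/dt = 13·2 + 6·6 = 62 cm²/s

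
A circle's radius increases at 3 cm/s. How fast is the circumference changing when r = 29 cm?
6π cm/s

C = 2πr
dC/dt = 2π · dr/dt = 2π · 3 = 6π cm/s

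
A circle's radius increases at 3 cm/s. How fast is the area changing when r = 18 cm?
108π cm²/s

A = πr²
dA/dt = 2πr · dr/dt = 2π(18)(3) = 108π cm²/s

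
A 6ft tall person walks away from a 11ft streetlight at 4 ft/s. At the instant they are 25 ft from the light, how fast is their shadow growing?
24/5 ft/s

By similar triangles: 11/(x+s) = 6/s
Solving: s = 6x/5
ds/dt = 6/5 · dx/dt = 6/5 · 4 = 24/5 ft/s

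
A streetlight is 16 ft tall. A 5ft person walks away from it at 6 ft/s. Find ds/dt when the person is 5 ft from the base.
30/11 ft/s

By similar triangles: 16/(x+s) = 5/s
Solving: s = 5x/11
ds/dt = 5/11 · dx/dt = 5/11 · 6 = 30/11 ft/s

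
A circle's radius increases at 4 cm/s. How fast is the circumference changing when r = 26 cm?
8π cm/s

C = 2πr
dC/dt = 2π · dr/dt = 2π · 4 = 8π cm/s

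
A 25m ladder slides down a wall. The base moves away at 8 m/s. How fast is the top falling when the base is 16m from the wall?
128√41/123 ≈ 6.663 m/s

x² + y² = 25²
2x·dx/dt + 2y·dy/dt = 0
dy/dt = -x/y · dx/dt = -16/(3√41) · 8 = -128√41/123 m/s
The top is descending at 128√41/123 ≈ 6.663 m/s.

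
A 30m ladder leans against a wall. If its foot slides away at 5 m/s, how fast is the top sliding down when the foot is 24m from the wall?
20/3 ≈ 6.667 m/s

x² + y² = 30²
2x·dx/dt + 2y·dy/dt = 0
dy/dt = -x/y · dx/dt = -24/18 · 5 = -20/3 m/s
The top is descending at 20/3 ≈ 6.667 m/s.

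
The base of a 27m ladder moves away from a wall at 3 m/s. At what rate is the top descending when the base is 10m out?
30√629/629 ≈ 1.196 m/s

x² + y² = 27²
2x·dx/dt + 2y·dy/dt = 0
dy/dt = -x/y · dx/dt = -10/√629 · 3 = -30√629/629 m/s
The top is descending at 30√629/629 ≈ 1.196 m/s.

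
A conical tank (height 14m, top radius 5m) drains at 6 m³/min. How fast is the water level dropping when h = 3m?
392/(75π) ≈ 1.664 m/min

r/h = 5/14, so r = (5/14)h
V = (1/3)πr²h = (1/3)π((5/14)h)²h = (25/588)πh³
dV/dh = (25/196)πh²
dh/dt = (dV/dt)/(dV/dh) = -6/((25/196)π·3²) = -392/(75π) m/min
The level is dropping at 392/(75π) ≈ 1.664 m/min.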